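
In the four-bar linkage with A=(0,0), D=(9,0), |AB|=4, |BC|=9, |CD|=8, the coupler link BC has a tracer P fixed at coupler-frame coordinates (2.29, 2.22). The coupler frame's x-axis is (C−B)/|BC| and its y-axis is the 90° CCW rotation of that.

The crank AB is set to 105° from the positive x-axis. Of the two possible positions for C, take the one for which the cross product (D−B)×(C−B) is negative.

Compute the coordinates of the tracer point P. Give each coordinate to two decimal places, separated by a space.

A=(0,0), D=(9.00,0)
B = A + 4.00·(cos105°, sin105°) = (-1.0353, 3.8637)
|BD| = 10.7534
circle(B,9.00) ∩ circle(D,8.00): a=6.1671, h=6.5549
  candidates: C₊=(7.0752,7.7650) cross=70.487; C₋=(2.3648,-4.4693) cross=-70.487
  mode - wants cross < 0 → take C=(2.3648,-4.4693) (cross=-70.487)
ex = (C−B)/|BC| = (0.3778,-0.9259); ey = (0.9259,0.3778)
P = B + 2.29·ex + 2.22·ey = (1.8853,2.5821)

1.89 2.58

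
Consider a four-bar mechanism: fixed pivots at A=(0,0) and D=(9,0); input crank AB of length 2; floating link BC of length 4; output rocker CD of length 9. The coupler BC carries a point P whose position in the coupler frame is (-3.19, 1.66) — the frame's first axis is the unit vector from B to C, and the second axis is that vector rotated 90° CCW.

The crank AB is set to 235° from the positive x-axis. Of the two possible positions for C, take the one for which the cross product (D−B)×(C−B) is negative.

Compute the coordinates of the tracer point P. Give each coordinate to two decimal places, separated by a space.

-1.85 1.89

A=(0,0), D=(9.00,0)
B = A + 2.00·(cos235°, sin235°) = (-1.1472, -1.6383)
|BD| = 10.2786
circle(B,4.00) ∩ circle(D,9.00): a=1.9774, h=3.4771
  candidates: C₊=(0.2507,2.1095) cross=35.739; C₋=(1.3591,-4.7558) cross=-35.739
  mode - wants cross < 0 → take C=(1.3591,-4.7558) (cross=-35.739)
ex = (C−B)/|BC| = (0.6266,-0.7794); ey = (0.7794,0.6266)
P = B + -3.19·ex + 1.66·ey = (-1.8522,1.8880)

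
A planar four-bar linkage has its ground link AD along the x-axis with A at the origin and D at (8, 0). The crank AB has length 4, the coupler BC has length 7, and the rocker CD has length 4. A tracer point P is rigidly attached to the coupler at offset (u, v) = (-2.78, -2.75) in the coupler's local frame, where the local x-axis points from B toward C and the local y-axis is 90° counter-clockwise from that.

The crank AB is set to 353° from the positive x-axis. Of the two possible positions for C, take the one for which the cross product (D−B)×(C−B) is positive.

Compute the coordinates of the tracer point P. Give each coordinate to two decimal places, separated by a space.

A=(0,0), D=(8.00,0)
B = A + 4.00·(cos353°, sin353°) = (3.9702, -0.4875)
|BD| = 4.0592
circle(B,7.00) ∩ circle(D,4.00): a=6.0944, h=3.4435
  candidates: C₊=(9.6070,3.6630) cross=13.978; C₋=(10.4341,-3.1742) cross=-13.978
  mode + wants cross > 0 → take C=(9.6070,3.6630) (cross=13.978)
ex = (C−B)/|BC| = (0.8053,0.5929); ey = (-0.5929,0.8053)
P = B + -2.78·ex + -2.75·ey = (3.3621,-4.3503)

3.36 -4.35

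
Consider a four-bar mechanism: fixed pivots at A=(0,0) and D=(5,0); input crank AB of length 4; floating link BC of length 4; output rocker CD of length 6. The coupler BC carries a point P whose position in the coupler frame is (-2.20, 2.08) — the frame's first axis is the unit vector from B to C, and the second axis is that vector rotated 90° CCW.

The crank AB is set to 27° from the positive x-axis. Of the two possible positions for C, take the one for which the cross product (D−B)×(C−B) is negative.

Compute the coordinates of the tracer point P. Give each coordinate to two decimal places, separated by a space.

A=(0,0), D=(5.00,0)
B = A + 4.00·(cos27°, sin27°) = (3.5640, 1.8160)
|BD| = 2.3151
circle(B,4.00) ∩ circle(D,6.00): a=-3.1619, h=2.4500
  candidates: C₊=(3.5246,5.8158) cross=5.672; C₋=(-0.3189,2.7765) cross=-5.672
  mode - wants cross < 0 → take C=(-0.3189,2.7765) (cross=-5.672)
ex = (C−B)/|BC| = (-0.9707,0.2401); ey = (-0.2401,-0.9707)
P = B + -2.20·ex + 2.08·ey = (5.2002,-0.7315)

5.20 -0.73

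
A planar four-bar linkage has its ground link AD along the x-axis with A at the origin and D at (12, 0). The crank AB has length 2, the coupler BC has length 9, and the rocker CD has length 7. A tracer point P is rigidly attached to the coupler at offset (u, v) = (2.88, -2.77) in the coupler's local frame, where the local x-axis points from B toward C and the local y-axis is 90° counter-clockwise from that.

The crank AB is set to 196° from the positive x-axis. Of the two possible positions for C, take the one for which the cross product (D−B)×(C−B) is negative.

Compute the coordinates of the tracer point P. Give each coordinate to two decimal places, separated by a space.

-0.38 -4.24

A=(0,0), D=(12.00,0)
B = A + 2.00·(cos196°, sin196°) = (-1.9225, -0.5513)
|BD| = 13.9334
circle(B,9.00) ∩ circle(D,7.00): a=8.1150, h=3.8918
  candidates: C₊=(6.0322,3.6586) cross=54.226; C₋=(6.3401,-4.1190) cross=-54.226
  mode - wants cross < 0 → take C=(6.3401,-4.1190) (cross=-54.226)
ex = (C−B)/|BC| = (0.9181,-0.3964); ey = (0.3964,0.9181)
P = B + 2.88·ex + -2.77·ey = (-0.3765,-4.2360)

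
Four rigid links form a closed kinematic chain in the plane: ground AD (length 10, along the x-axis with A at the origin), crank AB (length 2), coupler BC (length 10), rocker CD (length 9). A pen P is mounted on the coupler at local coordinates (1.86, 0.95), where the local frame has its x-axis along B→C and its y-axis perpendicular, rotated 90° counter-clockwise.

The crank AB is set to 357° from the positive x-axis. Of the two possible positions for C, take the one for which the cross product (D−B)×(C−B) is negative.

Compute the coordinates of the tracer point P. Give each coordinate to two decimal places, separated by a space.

3.79 -1.18

A=(0,0), D=(10.00,0)
B = A + 2.00·(cos357°, sin357°) = (1.9973, -0.1047)
|BD| = 8.0034
circle(B,10.00) ∩ circle(D,9.00): a=5.1887, h=8.5485
  candidates: C₊=(7.0737,8.5110) cross=68.418; C₋=(7.2973,-8.5846) cross=-68.418
  mode - wants cross < 0 → take C=(7.2973,-8.5846) (cross=-68.418)
ex = (C−B)/|BC| = (0.5300,-0.8480); ey = (0.8480,0.5300)
P = B + 1.86·ex + 0.95·ey = (3.7887,-1.1784)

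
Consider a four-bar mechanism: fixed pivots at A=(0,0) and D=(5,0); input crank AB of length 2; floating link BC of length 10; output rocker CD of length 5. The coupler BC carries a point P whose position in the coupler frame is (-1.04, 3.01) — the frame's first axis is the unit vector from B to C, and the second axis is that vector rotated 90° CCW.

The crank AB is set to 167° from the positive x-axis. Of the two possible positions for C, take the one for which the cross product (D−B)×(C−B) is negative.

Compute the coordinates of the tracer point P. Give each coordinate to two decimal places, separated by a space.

-1.28 3.56

A=(0,0), D=(5.00,0)
B = A + 2.00·(cos167°, sin167°) = (-1.9487, 0.4499)
|BD| = 6.9633
circle(B,10.00) ∩ circle(D,5.00): a=8.8670, h=4.6234
  candidates: C₊=(7.1985,4.4907) cross=32.194; C₋=(6.6010,-4.7367) cross=-32.194
  mode - wants cross < 0 → take C=(6.6010,-4.7367) (cross=-32.194)
ex = (C−B)/|BC| = (0.8550,-0.5187); ey = (0.5187,0.8550)
P = B + -1.04·ex + 3.01·ey = (-1.2767,3.5628)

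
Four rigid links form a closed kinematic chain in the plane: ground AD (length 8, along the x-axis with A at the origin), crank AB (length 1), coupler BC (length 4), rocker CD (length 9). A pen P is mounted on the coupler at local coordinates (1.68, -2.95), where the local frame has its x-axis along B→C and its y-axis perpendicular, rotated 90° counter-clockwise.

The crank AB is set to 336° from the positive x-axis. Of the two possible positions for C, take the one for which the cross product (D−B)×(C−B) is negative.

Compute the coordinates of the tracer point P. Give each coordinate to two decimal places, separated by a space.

A=(0,0), D=(8.00,0)
B = A + 1.00·(cos336°, sin336°) = (0.9135, -0.4067)
|BD| = 7.0981
circle(B,4.00) ∩ circle(D,9.00): a=-1.0296, h=3.8652
  candidates: C₊=(-0.3359,3.3931) cross=27.436; C₋=(0.1071,-4.3246) cross=-27.436
  mode - wants cross < 0 → take C=(0.1071,-4.3246) (cross=-27.436)
ex = (C−B)/|BC| = (-0.2016,-0.9795); ey = (0.9795,-0.2016)
P = B + 1.68·ex + -2.95·ey = (-2.3146,-1.4575)

-2.31 -1.46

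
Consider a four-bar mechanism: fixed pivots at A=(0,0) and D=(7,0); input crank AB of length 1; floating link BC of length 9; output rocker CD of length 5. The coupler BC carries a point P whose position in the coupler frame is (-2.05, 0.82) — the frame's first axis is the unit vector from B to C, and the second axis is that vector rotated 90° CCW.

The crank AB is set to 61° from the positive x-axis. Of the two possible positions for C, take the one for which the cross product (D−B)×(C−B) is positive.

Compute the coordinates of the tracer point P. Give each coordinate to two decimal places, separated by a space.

A=(0,0), D=(7.00,0)
B = A + 1.00·(cos61°, sin61°) = (0.4848, 0.8746)
|BD| = 6.5736
circle(B,9.00) ∩ circle(D,5.00): a=7.5463, h=4.9045
  candidates: C₊=(8.6165,4.7315) cross=32.240; C₋=(7.3114,-4.9903) cross=-32.240
  mode + wants cross > 0 → take C=(8.6165,4.7315) (cross=32.240)
ex = (C−B)/|BC| = (0.9035,0.4285); ey = (-0.4285,0.9035)
P = B + -2.05·ex + 0.82·ey = (-1.7188,0.7370)

-1.72 0.74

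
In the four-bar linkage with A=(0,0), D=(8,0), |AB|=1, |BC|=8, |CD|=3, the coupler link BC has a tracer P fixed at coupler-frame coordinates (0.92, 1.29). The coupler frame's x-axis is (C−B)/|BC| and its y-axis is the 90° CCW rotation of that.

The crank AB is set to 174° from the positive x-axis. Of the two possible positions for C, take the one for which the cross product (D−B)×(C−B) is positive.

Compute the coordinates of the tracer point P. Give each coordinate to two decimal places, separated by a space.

A=(0,0), D=(8.00,0)
B = A + 1.00·(cos174°, sin174°) = (-0.9945, 0.1045)
|BD| = 8.9951
circle(B,8.00) ∩ circle(D,3.00): a=7.5548, h=2.6316
  candidates: C₊=(6.5903,2.6482) cross=23.672; C₋=(6.5292,-2.6147) cross=-23.672
  mode + wants cross > 0 → take C=(6.5903,2.6482) (cross=23.672)
ex = (C−B)/|BC| = (0.9481,0.3180); ey = (-0.3180,0.9481)
P = B + 0.92·ex + 1.29·ey = (-0.5324,1.6201)

-0.53 1.62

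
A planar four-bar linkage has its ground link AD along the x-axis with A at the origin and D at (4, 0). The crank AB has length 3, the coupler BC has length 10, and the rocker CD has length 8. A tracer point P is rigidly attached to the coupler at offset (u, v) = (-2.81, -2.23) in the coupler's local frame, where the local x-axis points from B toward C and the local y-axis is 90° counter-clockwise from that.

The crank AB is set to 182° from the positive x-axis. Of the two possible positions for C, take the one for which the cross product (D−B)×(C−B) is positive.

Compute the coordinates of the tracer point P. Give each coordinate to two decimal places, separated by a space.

-2.88 -3.69

A=(0,0), D=(4.00,0)
B = A + 3.00·(cos182°, sin182°) = (-2.9982, -0.1047)
|BD| = 6.9990
circle(B,10.00) ∩ circle(D,8.00): a=6.0713, h=7.9460
  candidates: C₊=(2.9536,7.9313) cross=55.614; C₋=(3.1913,-7.9590) cross=-55.614
  mode + wants cross > 0 → take C=(2.9536,7.9313) (cross=55.614)
ex = (C−B)/|BC| = (0.5952,0.8036); ey = (-0.8036,0.5952)
P = B + -2.81·ex + -2.23·ey = (-2.8786,-3.6900)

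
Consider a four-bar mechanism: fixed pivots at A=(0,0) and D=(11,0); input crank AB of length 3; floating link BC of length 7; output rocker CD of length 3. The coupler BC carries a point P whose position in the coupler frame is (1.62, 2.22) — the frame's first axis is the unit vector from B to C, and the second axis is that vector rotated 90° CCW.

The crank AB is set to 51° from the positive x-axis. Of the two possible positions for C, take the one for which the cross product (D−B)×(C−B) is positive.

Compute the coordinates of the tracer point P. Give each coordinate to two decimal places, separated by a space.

3.57 4.50

A=(0,0), D=(11.00,0)
B = A + 3.00·(cos51°, sin51°) = (1.8880, 2.3314)
|BD| = 9.4056
circle(B,7.00) ∩ circle(D,3.00): a=6.8292, h=1.5370
  candidates: C₊=(8.8850,2.1276) cross=14.456; C₋=(8.1230,-0.8504) cross=-14.456
  mode + wants cross > 0 → take C=(8.8850,2.1276) (cross=14.456)
ex = (C−B)/|BC| = (0.9996,-0.0291); ey = (0.0291,0.9996)
P = B + 1.62·ex + 2.22·ey = (3.5719,4.5033)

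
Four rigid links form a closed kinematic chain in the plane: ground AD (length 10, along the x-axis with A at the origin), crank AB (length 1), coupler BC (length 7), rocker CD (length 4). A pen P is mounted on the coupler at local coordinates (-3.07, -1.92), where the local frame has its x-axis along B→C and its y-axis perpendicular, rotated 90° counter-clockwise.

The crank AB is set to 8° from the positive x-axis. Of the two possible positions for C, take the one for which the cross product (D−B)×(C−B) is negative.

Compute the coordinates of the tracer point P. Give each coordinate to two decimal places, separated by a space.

A=(0,0), D=(10.00,0)
B = A + 1.00·(cos8°, sin8°) = (0.9903, 0.1392)
|BD| = 9.0108
circle(B,7.00) ∩ circle(D,4.00): a=6.3365, h=2.9746
  candidates: C₊=(7.3720,3.0156) cross=26.804; C₋=(7.2801,-2.9329) cross=-26.804
  mode - wants cross < 0 → take C=(7.2801,-2.9329) (cross=-26.804)
ex = (C−B)/|BC| = (0.8985,-0.4389); ey = (0.4389,0.8985)
P = B + -3.07·ex + -1.92·ey = (-2.6109,-0.2387)

-2.61 -0.24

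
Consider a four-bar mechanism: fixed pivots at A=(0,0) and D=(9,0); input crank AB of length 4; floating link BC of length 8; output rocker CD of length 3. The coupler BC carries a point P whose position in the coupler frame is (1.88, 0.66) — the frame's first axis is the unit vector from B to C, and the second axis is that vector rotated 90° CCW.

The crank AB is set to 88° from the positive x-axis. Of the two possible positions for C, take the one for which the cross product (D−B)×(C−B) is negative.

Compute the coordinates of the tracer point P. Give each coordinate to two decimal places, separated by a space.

A=(0,0), D=(9.00,0)
B = A + 4.00·(cos88°, sin88°) = (0.1396, 3.9976)
|BD| = 9.7205
circle(B,8.00) ∩ circle(D,3.00): a=7.6893, h=2.2078
  candidates: C₊=(8.0565,2.8478) cross=21.461; C₋=(6.2406,-1.1772) cross=-21.461
  mode - wants cross < 0 → take C=(6.2406,-1.1772) (cross=-21.461)
ex = (C−B)/|BC| = (0.7626,-0.6468); ey = (0.6468,0.7626)
P = B + 1.88·ex + 0.66·ey = (2.0002,3.2848)

2.00 3.28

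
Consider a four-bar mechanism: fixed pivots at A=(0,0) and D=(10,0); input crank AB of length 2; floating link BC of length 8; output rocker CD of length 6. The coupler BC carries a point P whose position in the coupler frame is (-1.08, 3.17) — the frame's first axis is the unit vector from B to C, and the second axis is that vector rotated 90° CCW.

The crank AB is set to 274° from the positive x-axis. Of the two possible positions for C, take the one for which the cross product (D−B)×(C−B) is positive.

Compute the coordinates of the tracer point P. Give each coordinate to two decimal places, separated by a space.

A=(0,0), D=(10.00,0)
B = A + 2.00·(cos274°, sin274°) = (0.1395, -1.9951)
|BD| = 10.0603
circle(B,8.00) ∩ circle(D,6.00): a=6.4218, h=4.7708
  candidates: C₊=(5.4876,3.9545) cross=47.996; C₋=(7.3799,-5.3977) cross=-47.996
  mode + wants cross > 0 → take C=(5.4876,3.9545) (cross=47.996)
ex = (C−B)/|BC| = (0.6685,0.7437); ey = (-0.7437,0.6685)
P = B + -1.08·ex + 3.17·ey = (-2.9400,-0.6792)

-2.94 -0.68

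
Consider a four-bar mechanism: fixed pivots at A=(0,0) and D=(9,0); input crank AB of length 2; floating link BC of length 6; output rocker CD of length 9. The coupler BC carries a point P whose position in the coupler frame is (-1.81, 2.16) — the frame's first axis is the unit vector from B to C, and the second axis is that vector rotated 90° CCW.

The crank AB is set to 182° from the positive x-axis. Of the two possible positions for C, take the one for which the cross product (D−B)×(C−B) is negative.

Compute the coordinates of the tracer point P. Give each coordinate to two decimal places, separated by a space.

A=(0,0), D=(9.00,0)
B = A + 2.00·(cos182°, sin182°) = (-1.9988, -0.0698)
|BD| = 10.9990
circle(B,6.00) ∩ circle(D,9.00): a=3.4539, h=4.9062
  candidates: C₊=(1.4239,4.8582) cross=53.963; C₋=(1.4861,-4.9540) cross=-53.963
  mode - wants cross < 0 → take C=(1.4861,-4.9540) (cross=-53.963)
ex = (C−B)/|BC| = (0.5808,-0.8140); ey = (0.8140,0.5808)
P = B + -1.81·ex + 2.16·ey = (-1.2918,2.6582)

-1.29 2.66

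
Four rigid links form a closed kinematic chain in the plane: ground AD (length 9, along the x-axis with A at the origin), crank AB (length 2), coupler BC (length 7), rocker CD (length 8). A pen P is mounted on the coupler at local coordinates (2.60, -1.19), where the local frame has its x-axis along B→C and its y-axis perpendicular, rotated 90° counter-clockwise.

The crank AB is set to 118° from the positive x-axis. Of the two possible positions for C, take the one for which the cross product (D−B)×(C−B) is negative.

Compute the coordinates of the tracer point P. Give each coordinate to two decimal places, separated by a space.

A=(0,0), D=(9.00,0)
B = A + 2.00·(cos118°, sin118°) = (-0.9389, 1.7659)
|BD| = 10.0946
circle(B,7.00) ∩ circle(D,8.00): a=4.3043, h=5.5202
  candidates: C₊=(4.2647,6.4480) cross=55.724; C₋=(2.3333,-4.4222) cross=-55.724
  mode - wants cross < 0 → take C=(2.3333,-4.4222) (cross=-55.724)
ex = (C−B)/|BC| = (0.4675,-0.8840); ey = (0.8840,0.4675)
P = B + 2.60·ex + -1.19·ey = (-0.7755,-1.0888)

-0.78 -1.09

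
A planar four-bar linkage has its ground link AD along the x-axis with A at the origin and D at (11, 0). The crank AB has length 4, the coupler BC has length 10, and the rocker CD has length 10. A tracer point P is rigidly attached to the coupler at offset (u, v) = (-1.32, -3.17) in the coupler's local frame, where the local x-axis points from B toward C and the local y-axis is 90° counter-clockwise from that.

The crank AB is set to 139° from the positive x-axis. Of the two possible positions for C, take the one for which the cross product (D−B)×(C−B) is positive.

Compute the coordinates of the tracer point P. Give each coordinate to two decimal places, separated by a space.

A=(0,0), D=(11.00,0)
B = A + 4.00·(cos139°, sin139°) = (-3.0188, 2.6242)
|BD| = 14.2623
circle(B,10.00) ∩ circle(D,10.00): a=7.1312, h=7.0104
  candidates: C₊=(5.2805,8.2029) cross=99.985; C₋=(2.7007,-5.5786) cross=-99.985
  mode + wants cross > 0 → take C=(5.2805,8.2029) (cross=99.985)
ex = (C−B)/|BC| = (0.8299,0.5579); ey = (-0.5579,0.8299)
P = B + -1.32·ex + -3.17·ey = (-2.3459,-0.7430)

-2.35 -0.74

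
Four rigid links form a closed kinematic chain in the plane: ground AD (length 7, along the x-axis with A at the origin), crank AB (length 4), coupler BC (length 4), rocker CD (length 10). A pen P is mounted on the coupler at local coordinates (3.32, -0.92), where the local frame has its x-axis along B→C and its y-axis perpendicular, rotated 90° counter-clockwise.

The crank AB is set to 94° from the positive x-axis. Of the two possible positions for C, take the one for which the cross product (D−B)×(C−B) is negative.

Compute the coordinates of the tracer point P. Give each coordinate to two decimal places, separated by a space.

-3.18 2.13

A=(0,0), D=(7.00,0)
B = A + 4.00·(cos94°, sin94°) = (-0.2790, 3.9903)
|BD| = 8.3010
circle(B,4.00) ∩ circle(D,10.00): a=-0.9091, h=3.8953
  candidates: C₊=(0.7962,7.8430) cross=32.335; C₋=(-2.9487,1.0115) cross=-32.335
  mode - wants cross < 0 → take C=(-2.9487,1.0115) (cross=-32.335)
ex = (C−B)/|BC| = (-0.6674,-0.7447); ey = (0.7447,-0.6674)
P = B + 3.32·ex + -0.92·ey = (-3.1800,2.1319)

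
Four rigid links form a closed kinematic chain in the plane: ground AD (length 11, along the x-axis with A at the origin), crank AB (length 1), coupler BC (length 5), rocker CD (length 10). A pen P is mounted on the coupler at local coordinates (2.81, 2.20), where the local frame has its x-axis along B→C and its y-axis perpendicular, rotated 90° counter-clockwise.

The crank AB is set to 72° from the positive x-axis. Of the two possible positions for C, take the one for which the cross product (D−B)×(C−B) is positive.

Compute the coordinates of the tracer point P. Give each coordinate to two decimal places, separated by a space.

A=(0,0), D=(11.00,0)
B = A + 1.00·(cos72°, sin72°) = (0.3090, 0.9511)
|BD| = 10.7332
circle(B,5.00) ∩ circle(D,10.00): a=1.8728, h=4.6360
  candidates: C₊=(2.5852,5.4029) cross=49.759; C₋=(1.7636,-3.8327) cross=-49.759
  mode + wants cross > 0 → take C=(2.5852,5.4029) (cross=49.759)
ex = (C−B)/|BC| = (0.4552,0.8904); ey = (-0.8904,0.4552)
P = B + 2.81·ex + 2.20·ey = (-0.3706,4.4545)

-0.37 4.45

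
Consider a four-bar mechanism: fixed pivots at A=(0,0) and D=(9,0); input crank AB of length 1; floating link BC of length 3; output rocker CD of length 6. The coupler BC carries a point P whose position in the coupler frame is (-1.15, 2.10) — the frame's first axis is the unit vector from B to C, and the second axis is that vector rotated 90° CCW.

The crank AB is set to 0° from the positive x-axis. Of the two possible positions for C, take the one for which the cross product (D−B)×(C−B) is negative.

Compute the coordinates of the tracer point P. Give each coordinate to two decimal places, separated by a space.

A=(0,0), D=(9.00,0)
B = A + 1.00·(cos0°, sin0°) = (1.0000, 0.0000)
|BD| = 8.0000
circle(B,3.00) ∩ circle(D,6.00): a=2.3125, h=1.9111
  candidates: C₊=(3.3125,1.9111) cross=15.289; C₋=(3.3125,-1.9111) cross=-15.289
  mode - wants cross < 0 → take C=(3.3125,-1.9111) (cross=-15.289)
ex = (C−B)/|BC| = (0.7708,-0.6370); ey = (0.6370,0.7708)
P = B + -1.15·ex + 2.10·ey = (1.4513,2.3513)

1.45 2.35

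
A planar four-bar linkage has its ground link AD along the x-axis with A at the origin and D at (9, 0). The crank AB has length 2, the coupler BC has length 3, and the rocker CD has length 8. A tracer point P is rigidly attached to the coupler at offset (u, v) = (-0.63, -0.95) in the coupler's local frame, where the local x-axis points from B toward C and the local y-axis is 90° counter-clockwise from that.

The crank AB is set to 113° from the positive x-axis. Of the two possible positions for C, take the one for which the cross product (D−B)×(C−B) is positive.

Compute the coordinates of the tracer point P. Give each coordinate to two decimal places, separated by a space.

-0.82 0.70

A=(0,0), D=(9.00,0)
B = A + 2.00·(cos113°, sin113°) = (-0.7815, 1.8410)
|BD| = 9.9532
circle(B,3.00) ∩ circle(D,8.00): a=2.2137, h=2.0248
  candidates: C₊=(1.7685,3.4214) cross=20.153; C₋=(1.0195,-0.5583) cross=-20.153
  mode + wants cross > 0 → take C=(1.7685,3.4214) (cross=20.153)
ex = (C−B)/|BC| = (0.8500,0.5268); ey = (-0.5268,0.8500)
P = B + -0.63·ex + -0.95·ey = (-0.8165,0.7016)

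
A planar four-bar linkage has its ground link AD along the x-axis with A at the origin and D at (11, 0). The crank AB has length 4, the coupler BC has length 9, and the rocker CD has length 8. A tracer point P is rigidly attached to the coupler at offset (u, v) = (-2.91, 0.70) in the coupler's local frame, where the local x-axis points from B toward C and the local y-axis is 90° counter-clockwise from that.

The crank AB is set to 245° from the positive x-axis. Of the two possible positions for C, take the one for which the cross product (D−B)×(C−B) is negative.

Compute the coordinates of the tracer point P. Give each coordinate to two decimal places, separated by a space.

A=(0,0), D=(11.00,0)
B = A + 4.00·(cos245°, sin245°) = (-1.6905, -3.6252)
|BD| = 13.1981
circle(B,9.00) ∩ circle(D,8.00): a=7.2431, h=5.3421
  candidates: C₊=(3.8067,3.5009) cross=70.505; C₋=(6.7414,-6.7723) cross=-70.505
  mode - wants cross < 0 → take C=(6.7414,-6.7723) (cross=-70.505)
ex = (C−B)/|BC| = (0.9369,-0.3497); ey = (0.3497,0.9369)
P = B + -2.91·ex + 0.70·ey = (-4.1720,-1.9519)

-4.17 -1.95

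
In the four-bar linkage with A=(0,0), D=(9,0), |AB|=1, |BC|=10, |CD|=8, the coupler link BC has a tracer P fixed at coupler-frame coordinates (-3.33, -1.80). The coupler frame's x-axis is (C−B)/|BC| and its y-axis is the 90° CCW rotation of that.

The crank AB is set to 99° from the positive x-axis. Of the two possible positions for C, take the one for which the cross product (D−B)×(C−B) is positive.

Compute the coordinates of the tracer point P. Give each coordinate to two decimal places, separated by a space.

A=(0,0), D=(9.00,0)
B = A + 1.00·(cos99°, sin99°) = (-0.1564, 0.9877)
|BD| = 9.2096
circle(B,10.00) ∩ circle(D,8.00): a=6.5593, h=7.5482
  candidates: C₊=(7.1745,7.7889) cross=69.516; C₋=(5.5555,-7.2205) cross=-69.516
  mode + wants cross > 0 → take C=(7.1745,7.7889) (cross=69.516)
ex = (C−B)/|BC| = (0.7331,0.6801); ey = (-0.6801,0.7331)
P = B + -3.33·ex + -1.80·ey = (-1.3734,-2.5967)

-1.37 -2.60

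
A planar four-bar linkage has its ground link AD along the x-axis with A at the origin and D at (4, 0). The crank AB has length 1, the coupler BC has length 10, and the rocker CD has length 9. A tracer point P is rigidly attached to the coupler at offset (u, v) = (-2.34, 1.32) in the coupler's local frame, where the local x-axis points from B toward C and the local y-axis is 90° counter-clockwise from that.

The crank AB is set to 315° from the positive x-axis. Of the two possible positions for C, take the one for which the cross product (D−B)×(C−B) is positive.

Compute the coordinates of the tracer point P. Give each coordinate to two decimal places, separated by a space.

-1.16 -2.64

A=(0,0), D=(4.00,0)
B = A + 1.00·(cos315°, sin315°) = (0.7071, -0.7071)
|BD| = 3.3680
circle(B,10.00) ∩ circle(D,9.00): a=4.5047, h=8.9279
  candidates: C₊=(3.2370,8.9676) cross=30.069; C₋=(6.9858,-8.4903) cross=-30.069
  mode + wants cross > 0 → take C=(3.2370,8.9676) (cross=30.069)
ex = (C−B)/|BC| = (0.2530,0.9675); ey = (-0.9675,0.2530)
P = B + -2.34·ex + 1.32·ey = (-1.1619,-2.6370)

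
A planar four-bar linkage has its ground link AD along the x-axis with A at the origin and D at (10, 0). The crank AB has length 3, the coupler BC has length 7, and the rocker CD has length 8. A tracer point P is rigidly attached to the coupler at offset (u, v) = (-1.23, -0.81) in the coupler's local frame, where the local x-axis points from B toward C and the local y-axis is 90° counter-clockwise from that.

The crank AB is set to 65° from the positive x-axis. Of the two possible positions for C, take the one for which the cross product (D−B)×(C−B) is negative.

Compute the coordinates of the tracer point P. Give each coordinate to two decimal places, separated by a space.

0.16 3.69

A=(0,0), D=(10.00,0)
B = A + 3.00·(cos65°, sin65°) = (1.2679, 2.7189)
|BD| = 9.1456
circle(B,7.00) ∩ circle(D,8.00): a=3.7528, h=5.9090
  candidates: C₊=(6.6077,7.2451) cross=54.042; C₋=(3.0942,-4.0386) cross=-54.042
  mode - wants cross < 0 → take C=(3.0942,-4.0386) (cross=-54.042)
ex = (C−B)/|BC| = (0.2609,-0.9654); ey = (0.9654,0.2609)
P = B + -1.23·ex + -0.81·ey = (0.1650,3.6950)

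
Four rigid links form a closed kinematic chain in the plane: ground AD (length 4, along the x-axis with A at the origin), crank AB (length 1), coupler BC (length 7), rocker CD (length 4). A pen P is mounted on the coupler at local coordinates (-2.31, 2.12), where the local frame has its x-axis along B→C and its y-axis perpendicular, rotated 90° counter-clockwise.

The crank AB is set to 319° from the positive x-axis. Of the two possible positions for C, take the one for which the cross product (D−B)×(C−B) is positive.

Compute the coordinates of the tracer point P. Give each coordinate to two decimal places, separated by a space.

-2.30 0.03

A=(0,0), D=(4.00,0)
B = A + 1.00·(cos319°, sin319°) = (0.7547, -0.6561)
|BD| = 3.3109
circle(B,7.00) ∩ circle(D,4.00): a=6.6389, h=2.2191
  candidates: C₊=(6.8223,2.8345) cross=7.347; C₋=(7.7017,-1.5156) cross=-7.347
  mode + wants cross > 0 → take C=(6.8223,2.8345) (cross=7.347)
ex = (C−B)/|BC| = (0.8668,0.4987); ey = (-0.4987,0.8668)
P = B + -2.31·ex + 2.12·ey = (-2.3047,0.0297)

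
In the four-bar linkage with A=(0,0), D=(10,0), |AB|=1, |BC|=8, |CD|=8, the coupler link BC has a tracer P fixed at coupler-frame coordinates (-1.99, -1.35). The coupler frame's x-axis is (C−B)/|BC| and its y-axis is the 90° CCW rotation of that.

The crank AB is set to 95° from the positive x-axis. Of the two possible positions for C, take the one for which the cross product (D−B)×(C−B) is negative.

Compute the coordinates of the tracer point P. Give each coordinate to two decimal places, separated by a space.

A=(0,0), D=(10.00,0)
B = A + 1.00·(cos95°, sin95°) = (-0.0872, 0.9962)
|BD| = 10.1362
circle(B,8.00) ∩ circle(D,8.00): a=5.0681, h=6.1898
  candidates: C₊=(5.5648,6.6580) cross=62.742; C₋=(4.3481,-5.6618) cross=-62.742
  mode - wants cross < 0 → take C=(4.3481,-5.6618) (cross=-62.742)
ex = (C−B)/|BC| = (0.5544,-0.8322); ey = (0.8322,0.5544)
P = B + -1.99·ex + -1.35·ey = (-2.3140,1.9039)

-2.31 1.90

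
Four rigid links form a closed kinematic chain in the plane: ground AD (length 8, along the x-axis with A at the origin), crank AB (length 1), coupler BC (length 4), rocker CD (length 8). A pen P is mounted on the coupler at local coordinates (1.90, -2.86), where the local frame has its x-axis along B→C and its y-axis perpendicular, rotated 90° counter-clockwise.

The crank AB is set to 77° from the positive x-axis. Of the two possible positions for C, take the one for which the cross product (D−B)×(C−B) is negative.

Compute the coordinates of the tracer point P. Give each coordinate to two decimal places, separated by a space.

-2.45 -1.18

A=(0,0), D=(8.00,0)
B = A + 1.00·(cos77°, sin77°) = (0.2250, 0.9744)
|BD| = 7.8359
circle(B,4.00) ∩ circle(D,8.00): a=0.8551, h=3.9075
  candidates: C₊=(1.5593,4.7452) cross=30.619; C₋=(0.5875,-3.0092) cross=-30.619
  mode - wants cross < 0 → take C=(0.5875,-3.0092) (cross=-30.619)
ex = (C−B)/|BC| = (0.0906,-0.9959); ey = (0.9959,0.0906)
P = B + 1.90·ex + -2.86·ey = (-2.4511,-1.1770)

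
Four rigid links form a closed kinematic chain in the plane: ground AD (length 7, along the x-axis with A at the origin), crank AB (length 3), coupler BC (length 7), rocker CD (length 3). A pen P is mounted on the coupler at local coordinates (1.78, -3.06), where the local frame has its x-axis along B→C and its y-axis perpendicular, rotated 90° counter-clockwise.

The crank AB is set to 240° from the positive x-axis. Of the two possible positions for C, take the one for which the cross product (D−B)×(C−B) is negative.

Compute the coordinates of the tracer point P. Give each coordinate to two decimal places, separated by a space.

0.28 -5.66

A=(0,0), D=(7.00,0)
B = A + 3.00·(cos240°, sin240°) = (-1.5000, -2.5981)
|BD| = 8.8882
circle(B,7.00) ∩ circle(D,3.00): a=6.6943, h=2.0461
  candidates: C₊=(4.3038,1.3155) cross=18.187; C₋=(5.5000,-2.5981) cross=-18.187
  mode - wants cross < 0 → take C=(5.5000,-2.5981) (cross=-18.187)
ex = (C−B)/|BC| = (1.0000,0.0000); ey = (-0.0000,1.0000)
P = B + 1.78·ex + -3.06·ey = (0.2800,-5.6581)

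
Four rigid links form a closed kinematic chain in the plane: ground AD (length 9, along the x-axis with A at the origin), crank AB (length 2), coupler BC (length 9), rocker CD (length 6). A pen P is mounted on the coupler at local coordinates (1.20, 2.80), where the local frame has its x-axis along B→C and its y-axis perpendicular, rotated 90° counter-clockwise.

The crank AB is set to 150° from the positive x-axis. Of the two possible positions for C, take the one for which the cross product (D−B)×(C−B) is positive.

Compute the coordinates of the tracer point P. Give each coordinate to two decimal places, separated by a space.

A=(0,0), D=(9.00,0)
B = A + 2.00·(cos150°, sin150°) = (-1.7321, 1.0000)
|BD| = 10.7785
circle(B,9.00) ∩ circle(D,6.00): a=7.4768, h=5.0098
  candidates: C₊=(6.1772,5.2945) cross=53.998; C₋=(5.2477,-4.6819) cross=-53.998
  mode + wants cross > 0 → take C=(6.1772,5.2945) (cross=53.998)
ex = (C−B)/|BC| = (0.8788,0.4772); ey = (-0.4772,0.8788)
P = B + 1.20·ex + 2.80·ey = (-2.0136,4.0333)

-2.01 4.03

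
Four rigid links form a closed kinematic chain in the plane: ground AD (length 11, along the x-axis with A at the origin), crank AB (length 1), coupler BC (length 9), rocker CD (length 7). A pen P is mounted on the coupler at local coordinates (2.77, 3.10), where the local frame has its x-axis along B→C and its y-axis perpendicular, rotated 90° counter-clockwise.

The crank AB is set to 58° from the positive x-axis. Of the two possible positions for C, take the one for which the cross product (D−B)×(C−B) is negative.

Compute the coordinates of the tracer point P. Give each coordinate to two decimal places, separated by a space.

4.68 1.02

A=(0,0), D=(11.00,0)
B = A + 1.00·(cos58°, sin58°) = (0.5299, 0.8480)
|BD| = 10.5044
circle(B,9.00) ∩ circle(D,7.00): a=6.7754, h=5.9241
  candidates: C₊=(7.7614,6.2058) cross=62.229; C₋=(6.8049,-5.6037) cross=-62.229
  mode - wants cross < 0 → take C=(6.8049,-5.6037) (cross=-62.229)
ex = (C−B)/|BC| = (0.6972,-0.7169); ey = (0.7169,0.6972)
P = B + 2.77·ex + 3.10·ey = (4.6835,1.0237)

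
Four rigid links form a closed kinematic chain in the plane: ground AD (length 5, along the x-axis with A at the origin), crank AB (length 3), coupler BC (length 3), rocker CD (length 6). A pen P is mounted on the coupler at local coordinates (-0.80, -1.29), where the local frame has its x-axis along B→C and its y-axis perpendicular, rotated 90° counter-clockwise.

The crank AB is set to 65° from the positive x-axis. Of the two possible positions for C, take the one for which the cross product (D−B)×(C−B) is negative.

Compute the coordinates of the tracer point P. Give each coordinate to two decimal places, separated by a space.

A=(0,0), D=(5.00,0)
B = A + 3.00·(cos65°, sin65°) = (1.2679, 2.7189)
|BD| = 4.6175
circle(B,3.00) ∩ circle(D,6.00): a=-0.6149, h=2.9363
  candidates: C₊=(2.4998,5.4543) cross=13.558; C₋=(-0.9581,0.7077) cross=-13.558
  mode - wants cross < 0 → take C=(-0.9581,0.7077) (cross=-13.558)
ex = (C−B)/|BC| = (-0.7420,-0.6704); ey = (0.6704,-0.7420)
P = B + -0.80·ex + -1.29·ey = (0.9966,4.2124)

1.00 4.21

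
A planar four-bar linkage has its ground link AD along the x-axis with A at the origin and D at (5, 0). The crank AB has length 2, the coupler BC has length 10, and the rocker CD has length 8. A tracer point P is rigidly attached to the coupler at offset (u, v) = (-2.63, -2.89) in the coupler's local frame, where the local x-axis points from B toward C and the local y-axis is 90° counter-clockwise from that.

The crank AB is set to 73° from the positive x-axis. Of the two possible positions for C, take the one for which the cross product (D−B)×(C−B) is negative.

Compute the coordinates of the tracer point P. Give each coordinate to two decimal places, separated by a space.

A=(0,0), D=(5.00,0)
B = A + 2.00·(cos73°, sin73°) = (0.5847, 1.9126)
|BD| = 4.8117
circle(B,10.00) ∩ circle(D,8.00): a=6.1467, h=7.8878
  candidates: C₊=(9.3604,6.7073) cross=37.954; C₋=(3.0897,-7.7686) cross=-37.954
  mode - wants cross < 0 → take C=(3.0897,-7.7686) (cross=-37.954)
ex = (C−B)/|BC| = (0.2505,-0.9681); ey = (0.9681,0.2505)
P = B + -2.63·ex + -2.89·ey = (-2.8719,3.7348)

-2.87 3.73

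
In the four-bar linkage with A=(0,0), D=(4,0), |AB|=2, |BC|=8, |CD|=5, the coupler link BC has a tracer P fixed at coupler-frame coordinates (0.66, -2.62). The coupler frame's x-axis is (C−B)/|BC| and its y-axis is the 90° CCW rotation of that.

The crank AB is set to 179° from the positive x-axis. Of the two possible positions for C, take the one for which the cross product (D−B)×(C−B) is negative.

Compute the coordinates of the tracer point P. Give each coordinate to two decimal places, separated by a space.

-3.13 -2.42

A=(0,0), D=(4.00,0)
B = A + 2.00·(cos179°, sin179°) = (-1.9997, 0.0349)
|BD| = 5.9998
circle(B,8.00) ∩ circle(D,5.00): a=6.2500, h=4.9937
  candidates: C₊=(4.2793,4.9922) cross=29.961; C₋=(4.2212,-4.9951) cross=-29.961
  mode - wants cross < 0 → take C=(4.2212,-4.9951) (cross=-29.961)
ex = (C−B)/|BC| = (0.7776,-0.6288); ey = (0.6288,0.7776)
P = B + 0.66·ex + -2.62·ey = (-3.1338,-2.4174)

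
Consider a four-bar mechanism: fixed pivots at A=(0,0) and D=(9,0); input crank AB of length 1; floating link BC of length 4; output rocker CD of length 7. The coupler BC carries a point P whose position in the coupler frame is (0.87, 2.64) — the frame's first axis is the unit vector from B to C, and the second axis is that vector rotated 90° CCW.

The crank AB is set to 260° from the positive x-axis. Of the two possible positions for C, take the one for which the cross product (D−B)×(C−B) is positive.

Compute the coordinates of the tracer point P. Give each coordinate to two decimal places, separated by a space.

A=(0,0), D=(9.00,0)
B = A + 1.00·(cos260°, sin260°) = (-0.1736, -0.9848)
|BD| = 9.2264
circle(B,4.00) ∩ circle(D,7.00): a=2.8248, h=2.8320
  candidates: C₊=(2.3328,2.1326) cross=26.129; C₋=(2.9373,-3.4991) cross=-26.129
  mode + wants cross > 0 → take C=(2.3328,2.1326) (cross=26.129)
ex = (C−B)/|BC| = (0.6266,0.7793); ey = (-0.7793,0.6266)
P = B + 0.87·ex + 2.64·ey = (-1.6860,1.3474)

-1.69 1.35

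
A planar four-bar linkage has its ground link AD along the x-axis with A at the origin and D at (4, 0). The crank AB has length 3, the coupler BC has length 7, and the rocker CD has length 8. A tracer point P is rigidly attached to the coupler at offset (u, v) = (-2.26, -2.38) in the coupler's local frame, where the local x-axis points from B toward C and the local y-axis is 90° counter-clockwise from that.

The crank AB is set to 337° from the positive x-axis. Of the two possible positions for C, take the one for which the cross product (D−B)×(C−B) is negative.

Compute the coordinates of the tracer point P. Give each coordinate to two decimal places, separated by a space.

A=(0,0), D=(4.00,0)
B = A + 3.00·(cos337°, sin337°) = (2.7615, -1.1722)
|BD| = 1.7053
circle(B,7.00) ∩ circle(D,8.00): a=-3.5456, h=6.0356
  candidates: C₊=(-3.9625,0.7741) cross=10.292; C₋=(4.3354,-7.9930) cross=-10.292
  mode - wants cross < 0 → take C=(4.3354,-7.9930) (cross=-10.292)
ex = (C−B)/|BC| = (0.2248,-0.9744); ey = (0.9744,0.2248)
P = B + -2.26·ex + -2.38·ey = (-0.0657,0.4948)

-0.07 0.49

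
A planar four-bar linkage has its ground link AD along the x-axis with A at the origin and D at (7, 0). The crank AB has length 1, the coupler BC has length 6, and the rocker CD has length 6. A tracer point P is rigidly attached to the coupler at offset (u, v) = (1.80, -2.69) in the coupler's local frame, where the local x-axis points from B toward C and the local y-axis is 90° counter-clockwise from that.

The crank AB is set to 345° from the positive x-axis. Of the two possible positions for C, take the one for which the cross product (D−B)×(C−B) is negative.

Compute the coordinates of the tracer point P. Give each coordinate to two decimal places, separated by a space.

A=(0,0), D=(7.00,0)
B = A + 1.00·(cos345°, sin345°) = (0.9659, -0.2588)
|BD| = 6.0396
circle(B,6.00) ∩ circle(D,6.00): a=3.0198, h=5.1847
  candidates: C₊=(3.7608,5.0505) cross=31.313; C₋=(4.2051,-5.3093) cross=-31.313
  mode - wants cross < 0 → take C=(4.2051,-5.3093) (cross=-31.313)
ex = (C−B)/|BC| = (0.5399,-0.8417); ey = (0.8417,0.5399)
P = B + 1.80·ex + -2.69·ey = (-0.3266,-3.2262)

-0.33 -3.23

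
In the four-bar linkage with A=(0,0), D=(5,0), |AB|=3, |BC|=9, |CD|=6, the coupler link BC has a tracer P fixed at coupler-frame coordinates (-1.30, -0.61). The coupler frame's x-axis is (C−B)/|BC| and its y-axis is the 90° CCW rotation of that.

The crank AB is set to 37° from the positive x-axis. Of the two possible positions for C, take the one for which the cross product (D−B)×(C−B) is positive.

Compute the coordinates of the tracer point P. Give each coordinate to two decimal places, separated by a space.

0.97 1.67

A=(0,0), D=(5.00,0)
B = A + 3.00·(cos37°, sin37°) = (2.3959, 1.8054)
|BD| = 3.1687
circle(B,9.00) ∩ circle(D,6.00): a=8.6850, h=2.3603
  candidates: C₊=(10.8781,-1.2032) cross=7.479; C₋=(8.1884,-5.0827) cross=-7.479
  mode + wants cross > 0 → take C=(10.8781,-1.2032) (cross=7.479)
ex = (C−B)/|BC| = (0.9425,-0.3343); ey = (0.3343,0.9425)
P = B + -1.30·ex + -0.61·ey = (0.9668,1.6651)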